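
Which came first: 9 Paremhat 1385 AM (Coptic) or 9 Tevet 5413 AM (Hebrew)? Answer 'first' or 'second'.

second

Converting both to JDN: 2330724 vs 2324784; the smaller is the second.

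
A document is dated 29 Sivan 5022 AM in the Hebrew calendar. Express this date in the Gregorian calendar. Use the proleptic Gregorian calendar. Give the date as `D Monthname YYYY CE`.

25 June 1262 CE

Julian Day Number of the source date = 2182172.
Converting JDN 2182172 to the Gregorian calendar gives 25 June 1262 CE.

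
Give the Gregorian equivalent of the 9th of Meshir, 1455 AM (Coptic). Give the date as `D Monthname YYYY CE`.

14 February 1739 CE

Julian Day Number of the source date = 2356261.
Converting JDN 2356261 to the Gregorian calendar gives 14 February 1739 CE.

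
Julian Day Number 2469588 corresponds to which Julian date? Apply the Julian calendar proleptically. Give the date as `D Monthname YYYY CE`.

JDN 2469588 is 26 May 2049 in the Gregorian calendar.
In the Julian calendar that day is 13 May 2049 CE.

13 May 2049 CE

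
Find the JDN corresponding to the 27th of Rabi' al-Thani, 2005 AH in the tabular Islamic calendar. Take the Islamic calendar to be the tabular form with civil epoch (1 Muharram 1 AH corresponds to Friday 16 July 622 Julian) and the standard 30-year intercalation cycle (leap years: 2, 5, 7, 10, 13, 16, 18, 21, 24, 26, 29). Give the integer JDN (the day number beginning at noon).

2658706

In the Gregorian calendar the same day is 10 March 2567.
JDN 2299161 is 15 October 1582 CE (Gregorian); the target day is +359545 days from there, so JDN = 2658706.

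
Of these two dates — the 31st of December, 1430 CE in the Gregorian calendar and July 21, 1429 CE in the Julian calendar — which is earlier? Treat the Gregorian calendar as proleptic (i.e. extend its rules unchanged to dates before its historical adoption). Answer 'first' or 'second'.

Converting both to JDN: 2243721 vs 2243202; the smaller is the second.

second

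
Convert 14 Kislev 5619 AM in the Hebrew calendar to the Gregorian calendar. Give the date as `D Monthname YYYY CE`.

21 November 1858 CE

Both dates share Julian Day Number 2400005; in the Gregorian calendar that is 21 November 1858 CE.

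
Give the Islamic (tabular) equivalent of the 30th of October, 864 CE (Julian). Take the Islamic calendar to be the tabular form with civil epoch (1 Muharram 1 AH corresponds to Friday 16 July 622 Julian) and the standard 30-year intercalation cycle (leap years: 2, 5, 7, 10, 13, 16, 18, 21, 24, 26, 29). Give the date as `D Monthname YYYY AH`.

25 Ramadan 250 AH

The source date corresponds to 3 November 864 in the proleptic Gregorian calendar (JDN 2036937).
That day falls on 25 Ramadan 250 AH in the tabular Islamic calendar.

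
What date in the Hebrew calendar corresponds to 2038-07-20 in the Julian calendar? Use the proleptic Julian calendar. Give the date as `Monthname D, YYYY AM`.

Av 1, 5798 AM

Julian Day Number of the source date = 2465638.
Converting JDN 2465638 to the Hebrew calendar gives 1 Av 5798 AM.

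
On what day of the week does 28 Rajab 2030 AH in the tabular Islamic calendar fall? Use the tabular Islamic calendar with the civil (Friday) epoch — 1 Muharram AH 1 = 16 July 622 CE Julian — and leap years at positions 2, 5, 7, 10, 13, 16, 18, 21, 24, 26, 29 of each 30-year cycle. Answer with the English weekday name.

Thursday

In the Gregorian calendar this is 8 September 2591 (JDN 2667654).
JDN 2667654 mod 7 = 3, and JDN 0 was a Monday, so this is a Thursday.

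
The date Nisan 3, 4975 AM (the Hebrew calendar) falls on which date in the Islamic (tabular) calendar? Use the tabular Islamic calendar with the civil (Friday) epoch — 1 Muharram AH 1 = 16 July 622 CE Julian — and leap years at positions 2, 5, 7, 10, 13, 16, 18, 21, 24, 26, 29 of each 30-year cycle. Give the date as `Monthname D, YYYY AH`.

Dhu al-Qa'dah 2, 611 AH

Both dates share Julian Day Number 2164900; in the tabular Islamic calendar that is 2 Dhu al-Qa'dah 611 AH.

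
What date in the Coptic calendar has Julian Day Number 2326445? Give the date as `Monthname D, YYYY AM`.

Paoni 23, 1373 AM

JDN 2326445 is 27 June 1657 in the Gregorian calendar.
In the Coptic calendar that day is Paoni 23, 1373 AM.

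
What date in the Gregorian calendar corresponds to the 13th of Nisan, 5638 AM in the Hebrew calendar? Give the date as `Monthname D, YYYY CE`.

Both dates share Julian Day Number 2407091; in the Gregorian calendar that is 16 April 1878 CE.

April 16, 1878 CE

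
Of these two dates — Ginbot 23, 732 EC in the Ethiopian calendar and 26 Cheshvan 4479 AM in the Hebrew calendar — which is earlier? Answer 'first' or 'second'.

second

First date → JDN 1991481; second date → JDN 1983606.
JDN 1983606 < JDN 1991481, so the second date is earlier.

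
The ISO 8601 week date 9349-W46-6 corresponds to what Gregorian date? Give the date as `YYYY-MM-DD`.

ISO week 1 of 9349 is the week containing the first Thursday of 9349.
Week 46, day 6 (Saturday) lands on 9349-11-15.

9349-11-15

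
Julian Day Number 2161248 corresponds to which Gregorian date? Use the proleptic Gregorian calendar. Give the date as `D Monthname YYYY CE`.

12 March 1205 CE

Counting from JDN 2299161 = 15 Oct 1582 gives an offset of -137913 days.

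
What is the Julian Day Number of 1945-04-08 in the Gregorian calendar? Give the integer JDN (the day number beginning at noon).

JDN 2299161 is 15 October 1582 CE (Gregorian); the target day is +132393 days from there, so JDN = 2431554.

2431554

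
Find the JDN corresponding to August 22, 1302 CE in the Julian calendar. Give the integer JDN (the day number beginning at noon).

2196847

In the proleptic Gregorian calendar the same day is 30 August 1302.
JDN 2400001 is 17 November 1858 CE (Gregorian), MJD 0; the target day is −203154 days from there, so JDN = 2196847.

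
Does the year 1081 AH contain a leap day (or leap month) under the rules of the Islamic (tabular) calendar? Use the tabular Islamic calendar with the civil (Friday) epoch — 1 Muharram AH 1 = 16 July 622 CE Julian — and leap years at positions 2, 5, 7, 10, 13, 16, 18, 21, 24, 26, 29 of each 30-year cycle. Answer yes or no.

no

Year 1081 AH is year 1 of its 30-year cycle; leap positions are 2, 5, 7, 10, 13, 16, 18, 21, 24, 26, 29, so it is a common year (354 days).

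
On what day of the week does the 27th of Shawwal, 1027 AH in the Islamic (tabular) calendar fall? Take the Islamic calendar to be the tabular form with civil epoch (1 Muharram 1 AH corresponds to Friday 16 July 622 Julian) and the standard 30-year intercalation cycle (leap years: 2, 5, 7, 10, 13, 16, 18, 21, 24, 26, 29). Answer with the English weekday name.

In the Gregorian calendar this is 17 October 1618 (JDN 2312312).
2312312 ≡ 2 (mod 7); counting from Monday = 0 gives Wednesday.

Wednesday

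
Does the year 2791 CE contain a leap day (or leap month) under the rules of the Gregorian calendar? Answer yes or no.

no

2791 is not divisible by 4, so it is a common year.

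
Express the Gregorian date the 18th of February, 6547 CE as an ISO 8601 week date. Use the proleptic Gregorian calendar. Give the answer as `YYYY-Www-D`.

6547-W07-6

The weekday is Saturday (ISO weekday 6).
That Saturday belongs to ISO week 7 of ISO year 6547.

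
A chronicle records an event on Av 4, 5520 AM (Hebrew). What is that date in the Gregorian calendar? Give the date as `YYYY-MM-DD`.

1760-07-17

Both dates share Julian Day Number 2364085; in the Gregorian calendar that is 17 July 1760 CE.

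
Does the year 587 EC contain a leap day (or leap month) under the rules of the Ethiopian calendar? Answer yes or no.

587 mod 4 = 3; in the Ethiopian calendar a year is leap when year mod 4 = 3, so it is a leap year.

yes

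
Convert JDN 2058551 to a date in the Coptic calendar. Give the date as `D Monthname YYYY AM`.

The proleptic Gregorian equivalent of JDN 2058551 is 8 January 924.
In the Coptic calendar that day is 7 Tobi 640 AM.

7 Tobi 640 AM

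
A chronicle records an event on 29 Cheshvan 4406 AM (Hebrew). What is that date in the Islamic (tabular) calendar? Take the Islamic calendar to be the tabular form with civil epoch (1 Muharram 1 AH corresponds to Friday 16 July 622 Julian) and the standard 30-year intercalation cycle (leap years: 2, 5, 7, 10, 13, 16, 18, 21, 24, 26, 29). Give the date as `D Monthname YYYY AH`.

Julian Day Number of the source date = 1956943.
Converting JDN 1956943 to the tabular Islamic calendar gives 29 Dhu al-Hijjah 24 AH.

29 Dhu al-Hijjah 24 AH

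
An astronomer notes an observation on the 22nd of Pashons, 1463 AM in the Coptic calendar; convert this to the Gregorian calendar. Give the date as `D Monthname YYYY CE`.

Julian Day Number of the source date = 2359286.
Converting JDN 2359286 to the Gregorian calendar gives 28 May 1747 CE.

28 May 1747 CE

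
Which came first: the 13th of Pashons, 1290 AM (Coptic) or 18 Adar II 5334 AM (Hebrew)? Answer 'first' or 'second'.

second

Converting both to JDN: 2296089 vs 2296031; the smaller is the second.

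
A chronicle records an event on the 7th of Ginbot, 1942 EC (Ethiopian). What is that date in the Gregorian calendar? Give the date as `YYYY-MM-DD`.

Both dates share Julian Day Number 2433417; in the Gregorian calendar that is 15 May 1950 CE.

1950-05-15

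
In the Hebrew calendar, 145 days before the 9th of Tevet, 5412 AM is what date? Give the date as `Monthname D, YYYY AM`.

JDN of the 9th of Tevet, 5412 AM = 2324430.
2324430 − 145 = 2324285.
JDN 2324285 in the Hebrew calendar is Av 11, 5411 AM.

Av 11, 5411 AM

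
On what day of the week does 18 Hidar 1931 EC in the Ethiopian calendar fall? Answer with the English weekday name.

Equivalently 27 November 1938 Gregorian, JDN 2429230.
2429230 ≡ 6 (mod 7); counting from Monday = 0 gives Sunday.

Sunday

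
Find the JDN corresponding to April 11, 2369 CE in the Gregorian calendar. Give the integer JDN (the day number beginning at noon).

2586420

JDN 2400001 is 17 November 1858 CE (Gregorian), MJD 0; the target day is +186419 days from there, so JDN = 2586420.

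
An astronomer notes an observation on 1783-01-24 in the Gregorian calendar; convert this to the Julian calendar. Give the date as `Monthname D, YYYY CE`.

At this point the Julian calendar is 11 days behind the Gregorian.
24 January 1783 Gregorian − 11 days → 13 January 1783 Julian.

January 13, 1783 CE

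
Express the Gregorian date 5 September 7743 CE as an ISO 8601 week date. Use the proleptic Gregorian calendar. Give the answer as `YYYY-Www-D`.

7743-W36-4

The weekday is Thursday (ISO weekday 4).
That Thursday belongs to ISO week 36 of ISO year 7743.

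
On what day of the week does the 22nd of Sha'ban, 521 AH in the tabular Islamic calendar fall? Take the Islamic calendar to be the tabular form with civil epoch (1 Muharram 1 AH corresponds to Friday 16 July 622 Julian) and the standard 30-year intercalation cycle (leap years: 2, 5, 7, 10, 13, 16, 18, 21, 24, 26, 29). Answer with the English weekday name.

In the proleptic Gregorian calendar this is 9 September 1127 (JDN 2132939).
JDN 2132939 mod 7 = 4, and JDN 0 was a Monday, so this is a Friday.

Friday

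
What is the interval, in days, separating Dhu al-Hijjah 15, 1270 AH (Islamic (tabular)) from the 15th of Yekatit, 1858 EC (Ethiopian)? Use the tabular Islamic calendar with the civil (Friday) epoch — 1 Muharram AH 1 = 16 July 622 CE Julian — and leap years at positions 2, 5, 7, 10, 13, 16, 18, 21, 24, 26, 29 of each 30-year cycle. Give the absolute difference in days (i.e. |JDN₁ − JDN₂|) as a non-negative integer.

4184

First date → JDN 2398470; second date → JDN 2402654.
The interval is |2398470 − 2402654| = 4184 days.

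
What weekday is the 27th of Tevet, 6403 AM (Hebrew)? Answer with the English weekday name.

In the Gregorian calendar this is 9 January 2643 (JDN 2686404).
Since JDN mod 7 = 0 (0 = Monday), the day is Monday.

Monday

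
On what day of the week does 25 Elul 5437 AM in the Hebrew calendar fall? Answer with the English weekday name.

Wednesday

This is JDN 2333837 (22 September 1677 Gregorian).
2333837 ≡ 2 (mod 7); counting from Monday = 0 gives Wednesday.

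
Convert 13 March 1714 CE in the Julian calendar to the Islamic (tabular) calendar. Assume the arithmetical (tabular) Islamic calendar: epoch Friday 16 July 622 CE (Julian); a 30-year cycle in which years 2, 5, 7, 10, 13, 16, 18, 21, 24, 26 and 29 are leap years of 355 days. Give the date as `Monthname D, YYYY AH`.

Julian Day Number of the source date = 2347168.
Converting JDN 2347168 to the tabular Islamic calendar gives 8 Rabi' al-Awwal 1126 AH.

Rabi' al-Awwal 8, 1126 AH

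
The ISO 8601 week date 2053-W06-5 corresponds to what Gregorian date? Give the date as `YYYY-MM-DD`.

ISO week 1 of 2053 is the week containing the first Thursday of 2053.
Week 6, day 5 (Friday) lands on 2053-02-07.

2053-02-07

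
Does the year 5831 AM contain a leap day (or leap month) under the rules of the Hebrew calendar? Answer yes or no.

yes

Hebrew year 5831 is year 17 of its 19-year Metonic cycle; leap years are at positions 3, 6, 8, 11, 14, 17, 19, so it is a leap year (13 months).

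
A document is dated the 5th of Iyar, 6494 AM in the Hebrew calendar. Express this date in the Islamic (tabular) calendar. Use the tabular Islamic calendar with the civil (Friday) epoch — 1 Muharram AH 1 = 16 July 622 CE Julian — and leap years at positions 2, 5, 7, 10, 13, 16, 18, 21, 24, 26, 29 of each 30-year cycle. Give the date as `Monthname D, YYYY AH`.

Both dates share Julian Day Number 2719752; in the tabular Islamic calendar that is 4 Sha'ban 2177 AH.

Sha'ban 4, 2177 AH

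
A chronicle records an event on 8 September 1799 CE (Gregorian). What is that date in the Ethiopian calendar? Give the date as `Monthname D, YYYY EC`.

Pagume 5, 1791 EC

Julian Day Number of the source date = 2378382.
Converting JDN 2378382 to the Ethiopian calendar gives 5 Pagume 1791 EC.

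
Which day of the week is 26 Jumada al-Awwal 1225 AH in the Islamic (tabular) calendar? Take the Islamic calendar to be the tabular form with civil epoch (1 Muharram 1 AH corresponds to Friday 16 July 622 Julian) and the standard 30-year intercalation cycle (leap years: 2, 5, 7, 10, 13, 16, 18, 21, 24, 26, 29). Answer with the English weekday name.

Equivalently 29 June 1810 Gregorian, JDN 2382328.
Since JDN mod 7 = 4 (0 = Monday), the day is Friday.

Friday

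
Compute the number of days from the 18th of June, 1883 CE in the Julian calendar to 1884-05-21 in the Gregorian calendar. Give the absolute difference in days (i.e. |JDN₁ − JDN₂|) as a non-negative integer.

326

JDN of the first date = 2408992.
JDN of the second date = 2409318.
|2409318 − 2408992| = 326.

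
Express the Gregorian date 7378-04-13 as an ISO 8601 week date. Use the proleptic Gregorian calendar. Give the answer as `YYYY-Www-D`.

7378-W16-1

The weekday is Monday (ISO weekday 1).
That Monday belongs to ISO week 16 of ISO year 7378.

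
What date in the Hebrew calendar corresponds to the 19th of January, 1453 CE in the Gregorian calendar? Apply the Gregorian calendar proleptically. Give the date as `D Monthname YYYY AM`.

29 Tevet 5213 AM

Both dates share Julian Day Number 2251776; in the Hebrew calendar that is 29 Tevet 5213 AM.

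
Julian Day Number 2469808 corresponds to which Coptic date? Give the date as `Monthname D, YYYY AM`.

The Gregorian equivalent of JDN 2469808 is 1 January 2050.
In the Coptic calendar that day is Koiak 23, 1766 AM.

Koiak 23, 1766 AM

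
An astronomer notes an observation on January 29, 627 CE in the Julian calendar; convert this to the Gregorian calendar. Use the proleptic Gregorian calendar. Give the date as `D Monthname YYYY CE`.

1 February 627 CE

At this point the Julian calendar is 3 days behind the Gregorian.
29 January 627 Julian + 3 days → 1 February 627 Gregorian.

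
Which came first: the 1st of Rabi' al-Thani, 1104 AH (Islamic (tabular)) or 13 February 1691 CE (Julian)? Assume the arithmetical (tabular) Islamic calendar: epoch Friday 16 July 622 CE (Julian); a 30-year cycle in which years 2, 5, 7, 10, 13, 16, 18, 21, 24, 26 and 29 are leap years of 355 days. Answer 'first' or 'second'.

The two dates have Julian Day Numbers 2339395 and 2338739 respectively.
Since 2338739 < 2339395, the second date comes first.

second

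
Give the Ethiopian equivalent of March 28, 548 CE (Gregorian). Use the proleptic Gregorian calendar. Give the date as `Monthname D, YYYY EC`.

Both dates share Julian Day Number 1921300; in the Ethiopian calendar that is 30 Megabit 540 EC.

Megabit 30, 540 EC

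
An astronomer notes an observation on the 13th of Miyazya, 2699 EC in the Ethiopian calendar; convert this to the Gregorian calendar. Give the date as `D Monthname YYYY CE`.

27 April 2707 CE

Both dates share Julian Day Number 2709887; in the Gregorian calendar that is 27 April 2707 CE.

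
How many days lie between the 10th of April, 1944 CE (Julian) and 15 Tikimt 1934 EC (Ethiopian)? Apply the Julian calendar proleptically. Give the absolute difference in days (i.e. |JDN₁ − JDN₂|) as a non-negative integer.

JDN of the first date = 2431204.
JDN of the second date = 2430293.
|2430293 − 2431204| = 911.

911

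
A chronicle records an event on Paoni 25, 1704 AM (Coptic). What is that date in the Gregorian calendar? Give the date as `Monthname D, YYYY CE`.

Both dates share Julian Day Number 2447345; in the Gregorian calendar that is 2 July 1988 CE.

July 2, 1988 CE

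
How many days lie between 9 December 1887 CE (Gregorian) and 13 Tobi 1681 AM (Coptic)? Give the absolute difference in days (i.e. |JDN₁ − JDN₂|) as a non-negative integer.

28167

JDN of the first date = 2410615.
JDN of the second date = 2438782.
|2438782 − 2410615| = 28167.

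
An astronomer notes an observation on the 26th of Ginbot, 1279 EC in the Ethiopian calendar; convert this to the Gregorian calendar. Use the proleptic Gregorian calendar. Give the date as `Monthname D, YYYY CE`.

May 28, 1287 CE

Both dates share Julian Day Number 2191275; in the Gregorian calendar that is 28 May 1287 CE.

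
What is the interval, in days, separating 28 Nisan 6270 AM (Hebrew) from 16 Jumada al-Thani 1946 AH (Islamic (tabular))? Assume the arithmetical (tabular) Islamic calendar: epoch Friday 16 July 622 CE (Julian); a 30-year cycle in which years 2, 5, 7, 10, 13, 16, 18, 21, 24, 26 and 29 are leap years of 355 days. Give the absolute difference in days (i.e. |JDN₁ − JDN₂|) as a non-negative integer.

JDN of the first date = 2637947.
JDN of the second date = 2637846.
|2637846 − 2637947| = 101.

101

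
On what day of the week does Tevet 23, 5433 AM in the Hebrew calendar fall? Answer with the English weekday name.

Equivalently 11 January 1673 Gregorian, JDN 2332122.
2332122 ≡ 2 (mod 7); counting from Monday = 0 gives Wednesday.

Wednesday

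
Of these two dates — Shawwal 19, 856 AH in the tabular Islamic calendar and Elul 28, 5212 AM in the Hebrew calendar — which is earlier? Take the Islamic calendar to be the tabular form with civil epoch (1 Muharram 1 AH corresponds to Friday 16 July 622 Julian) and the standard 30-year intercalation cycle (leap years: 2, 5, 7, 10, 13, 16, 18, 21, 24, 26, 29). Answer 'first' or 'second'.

The two dates have Julian Day Numbers 2251707 and 2251656 respectively.
Since 2251656 < 2251707, the second date comes first.

second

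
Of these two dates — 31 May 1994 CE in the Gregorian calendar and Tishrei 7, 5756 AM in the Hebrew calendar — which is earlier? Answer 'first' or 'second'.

Converting both to JDN: 2449504 vs 2449992; the smaller is the first.

first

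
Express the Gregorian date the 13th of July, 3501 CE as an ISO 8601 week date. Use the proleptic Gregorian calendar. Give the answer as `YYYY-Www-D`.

3501-W28-6

The weekday is Saturday (ISO weekday 6).
That Saturday belongs to ISO week 28 of ISO year 3501.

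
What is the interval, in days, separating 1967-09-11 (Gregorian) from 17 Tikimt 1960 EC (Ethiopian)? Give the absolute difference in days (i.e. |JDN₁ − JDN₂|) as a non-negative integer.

First date → JDN 2439745; second date → JDN 2439792.
The interval is |2439745 − 2439792| = 47 days.

47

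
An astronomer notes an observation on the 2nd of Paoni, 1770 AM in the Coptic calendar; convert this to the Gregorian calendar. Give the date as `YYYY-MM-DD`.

Both dates share Julian Day Number 2471428; in the Gregorian calendar that is 9 June 2054 CE.

2054-06-09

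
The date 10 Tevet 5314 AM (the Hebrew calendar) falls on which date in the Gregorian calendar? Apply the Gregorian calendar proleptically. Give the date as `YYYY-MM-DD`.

1553-12-25

Both dates share Julian Day Number 2288640; in the Gregorian calendar that is 25 December 1553 CE.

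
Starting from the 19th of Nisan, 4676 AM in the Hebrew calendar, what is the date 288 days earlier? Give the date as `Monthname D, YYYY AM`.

Counting 288 days back from JDN 2055711 reaches JDN 2055423, which is Sivan 26, 4675 AM.

Sivan 26, 4675 AM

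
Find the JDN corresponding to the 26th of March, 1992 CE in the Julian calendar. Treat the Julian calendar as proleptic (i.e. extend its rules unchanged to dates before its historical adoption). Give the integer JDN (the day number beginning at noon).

Equivalently 8 April 1992 (Gregorian).
JDN 2400001 is 17 November 1858 CE (Gregorian), MJD 0; the target day is +48720 days from there, so JDN = 2448721.

2448721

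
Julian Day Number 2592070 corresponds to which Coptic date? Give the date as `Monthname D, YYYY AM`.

Thout 16, 2101 AM

The Gregorian equivalent of JDN 2592070 is 29 September 2384.
In the Coptic calendar that day is Thout 16, 2101 AM.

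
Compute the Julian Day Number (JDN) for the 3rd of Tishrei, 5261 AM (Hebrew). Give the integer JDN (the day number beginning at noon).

In the proleptic Gregorian calendar the same day is 6 September 1500.
JDN 2299161 is 15 October 1582 CE (Gregorian); the target day is −29989 days from there, so JDN = 2269172.

2269172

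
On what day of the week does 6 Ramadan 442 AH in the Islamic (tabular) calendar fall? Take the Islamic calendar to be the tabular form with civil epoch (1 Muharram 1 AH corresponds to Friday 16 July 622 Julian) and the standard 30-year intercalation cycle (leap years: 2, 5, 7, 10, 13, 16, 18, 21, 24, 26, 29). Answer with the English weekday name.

Tuesday

Equivalently 28 January 1051 Gregorian, JDN 2104957.
Since JDN mod 7 = 1 (0 = Monday), the day is Tuesday.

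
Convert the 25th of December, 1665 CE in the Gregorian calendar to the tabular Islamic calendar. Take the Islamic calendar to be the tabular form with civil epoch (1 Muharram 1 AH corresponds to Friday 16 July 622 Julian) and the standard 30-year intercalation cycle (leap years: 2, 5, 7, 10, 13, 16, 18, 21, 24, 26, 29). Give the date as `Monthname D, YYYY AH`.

Jumada al-Thani 17, 1076 AH

Both dates share Julian Day Number 2329548; in the tabular Islamic calendar that is 17 Jumada al-Thani 1076 AH.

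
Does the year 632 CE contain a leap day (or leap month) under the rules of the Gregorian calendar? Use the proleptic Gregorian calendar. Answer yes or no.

632 is divisible by 4 and not by 100, so it is a leap year.

yes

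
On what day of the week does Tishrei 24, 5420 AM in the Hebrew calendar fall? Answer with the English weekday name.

Saturday

In the Gregorian calendar this is 11 October 1659 (JDN 2327281).
Since JDN mod 7 = 5 (0 = Monday), the day is Saturday.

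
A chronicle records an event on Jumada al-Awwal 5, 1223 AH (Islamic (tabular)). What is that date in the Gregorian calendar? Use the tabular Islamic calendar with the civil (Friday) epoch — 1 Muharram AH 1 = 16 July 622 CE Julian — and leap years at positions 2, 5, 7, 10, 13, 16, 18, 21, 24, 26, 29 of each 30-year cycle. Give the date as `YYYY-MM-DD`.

1808-06-29

Both dates share Julian Day Number 2381598; in the Gregorian calendar that is 29 June 1808 CE.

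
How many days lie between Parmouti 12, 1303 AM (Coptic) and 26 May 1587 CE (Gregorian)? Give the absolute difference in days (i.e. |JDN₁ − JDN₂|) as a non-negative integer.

39

First date → JDN 2300806; second date → JDN 2300845.
The interval is |2300806 − 2300845| = 39 days.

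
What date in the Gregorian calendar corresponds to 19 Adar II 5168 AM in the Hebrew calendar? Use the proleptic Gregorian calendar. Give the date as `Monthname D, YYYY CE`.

March 27, 1408 CE

Both dates share Julian Day Number 2235407; in the Gregorian calendar that is 27 March 1408 CE.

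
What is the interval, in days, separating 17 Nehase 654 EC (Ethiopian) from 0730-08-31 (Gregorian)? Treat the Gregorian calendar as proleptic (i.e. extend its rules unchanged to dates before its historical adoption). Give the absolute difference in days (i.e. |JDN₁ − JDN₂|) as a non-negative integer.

First date → JDN 1963075; second date → JDN 1987929.
The interval is |1963075 − 1987929| = 24854 days.

24854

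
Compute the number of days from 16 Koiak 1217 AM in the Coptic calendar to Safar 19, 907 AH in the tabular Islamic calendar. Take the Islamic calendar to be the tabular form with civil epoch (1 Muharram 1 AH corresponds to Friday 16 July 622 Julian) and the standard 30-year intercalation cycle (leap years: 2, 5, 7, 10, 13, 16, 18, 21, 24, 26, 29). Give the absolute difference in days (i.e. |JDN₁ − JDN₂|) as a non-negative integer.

JDN of the first date = 2269279.
JDN of the second date = 2269544.
|2269544 − 2269279| = 265.

265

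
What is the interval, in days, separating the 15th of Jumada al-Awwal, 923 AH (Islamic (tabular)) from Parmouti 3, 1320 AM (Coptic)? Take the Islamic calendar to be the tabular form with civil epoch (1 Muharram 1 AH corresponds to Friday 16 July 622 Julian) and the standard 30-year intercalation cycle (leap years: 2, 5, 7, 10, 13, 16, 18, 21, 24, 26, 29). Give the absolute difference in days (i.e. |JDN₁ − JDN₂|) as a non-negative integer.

31709

First date → JDN 2275298; second date → JDN 2307007.
The interval is |2275298 − 2307007| = 31709 days.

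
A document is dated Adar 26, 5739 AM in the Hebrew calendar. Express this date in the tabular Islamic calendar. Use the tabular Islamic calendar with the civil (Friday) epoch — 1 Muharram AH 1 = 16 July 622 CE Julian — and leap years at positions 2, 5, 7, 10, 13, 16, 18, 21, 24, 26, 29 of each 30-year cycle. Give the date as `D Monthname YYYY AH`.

Both dates share Julian Day Number 2443958; in the tabular Islamic calendar that is 25 Rabi' al-Thani 1399 AH.

25 Rabi' al-Thani 1399 AH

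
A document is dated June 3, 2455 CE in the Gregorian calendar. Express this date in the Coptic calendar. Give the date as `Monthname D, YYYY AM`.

Both dates share Julian Day Number 2617884; in the Coptic calendar that is 23 Pashons 2171 AM.

Pashons 23, 2171 AM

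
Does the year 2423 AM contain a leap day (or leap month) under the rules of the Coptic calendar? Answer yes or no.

yes

2423 mod 4 = 3; in the Coptic calendar a year is leap when year mod 4 = 3, so it is a leap year.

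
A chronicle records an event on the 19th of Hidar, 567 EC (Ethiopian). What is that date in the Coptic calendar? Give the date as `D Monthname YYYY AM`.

Julian Day Number of the source date = 1931030.
Converting JDN 1931030 to the Coptic calendar gives 19 Hathor 291 AM.

19 Hathor 291 AM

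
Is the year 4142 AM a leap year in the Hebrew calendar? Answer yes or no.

Hebrew year 4142 is year 19 of its 19-year Metonic cycle; leap years are at positions 3, 6, 8, 11, 14, 17, 19, so it is a leap year (13 months).

yes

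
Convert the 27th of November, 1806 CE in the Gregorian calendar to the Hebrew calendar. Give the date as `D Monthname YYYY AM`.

Both dates share Julian Day Number 2381018; in the Hebrew calendar that is 16 Kislev 5567 AM.

16 Kislev 5567 AM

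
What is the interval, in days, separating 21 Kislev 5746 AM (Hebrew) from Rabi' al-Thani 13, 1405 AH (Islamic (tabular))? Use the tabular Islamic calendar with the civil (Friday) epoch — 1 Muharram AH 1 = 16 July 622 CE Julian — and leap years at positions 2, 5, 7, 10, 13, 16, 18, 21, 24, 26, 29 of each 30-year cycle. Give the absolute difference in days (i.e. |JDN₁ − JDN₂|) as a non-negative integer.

JDN of the first date = 2446404.
JDN of the second date = 2446072.
|2446072 − 2446404| = 332.

332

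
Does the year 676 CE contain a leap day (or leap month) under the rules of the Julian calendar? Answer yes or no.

yes

676 mod 4 = 0, so it is a leap year in the Julian calendar.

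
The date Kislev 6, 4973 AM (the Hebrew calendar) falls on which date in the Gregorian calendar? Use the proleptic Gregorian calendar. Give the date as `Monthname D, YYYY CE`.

Julian Day Number of the source date = 2164047.
Converting JDN 2164047 to the Gregorian calendar gives 9 November 1212 CE.

November 9, 1212 CE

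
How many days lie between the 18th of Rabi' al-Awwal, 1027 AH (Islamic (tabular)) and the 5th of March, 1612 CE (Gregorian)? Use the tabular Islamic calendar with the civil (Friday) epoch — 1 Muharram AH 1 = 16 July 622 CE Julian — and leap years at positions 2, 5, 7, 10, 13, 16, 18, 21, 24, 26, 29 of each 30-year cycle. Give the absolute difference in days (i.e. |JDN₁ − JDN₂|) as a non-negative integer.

JDN of the first date = 2312096.
JDN of the second date = 2309895.
|2309895 − 2312096| = 2201.

2201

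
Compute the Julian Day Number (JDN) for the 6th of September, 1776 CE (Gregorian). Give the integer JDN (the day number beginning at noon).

2369980

JDN 2451545 is 1 January 2000 CE (Gregorian); the target day is −81565 days from there, so JDN = 2369980.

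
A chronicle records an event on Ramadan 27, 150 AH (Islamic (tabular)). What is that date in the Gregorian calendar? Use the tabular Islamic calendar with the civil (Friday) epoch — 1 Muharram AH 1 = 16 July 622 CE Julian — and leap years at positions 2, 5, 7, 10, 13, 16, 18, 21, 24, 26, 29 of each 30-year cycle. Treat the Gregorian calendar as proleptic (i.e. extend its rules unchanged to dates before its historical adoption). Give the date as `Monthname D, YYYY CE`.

Julian Day Number of the source date = 2001503.
Converting JDN 2001503 to the Gregorian calendar gives 30 October 767 CE.

October 30, 767 CE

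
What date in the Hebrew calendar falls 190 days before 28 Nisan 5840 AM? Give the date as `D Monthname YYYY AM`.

Counting 190 days back from JDN 2480872 reaches JDN 2480682, which is 15 Tishrei 5840 AM.

15 Tishrei 5840 AM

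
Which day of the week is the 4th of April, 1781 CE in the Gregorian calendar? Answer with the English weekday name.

Wednesday

JDN 2371651 mod 7 = 2, and JDN 0 was a Monday, so this is a Wednesday.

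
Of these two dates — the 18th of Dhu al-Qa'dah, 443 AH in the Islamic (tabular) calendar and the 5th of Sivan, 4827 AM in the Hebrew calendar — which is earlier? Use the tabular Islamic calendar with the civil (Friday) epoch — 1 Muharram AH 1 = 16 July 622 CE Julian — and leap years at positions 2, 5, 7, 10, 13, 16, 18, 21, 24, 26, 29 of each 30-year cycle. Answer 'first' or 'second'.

First date → JDN 2105382; second date → JDN 2110921.
JDN 2105382 < JDN 2110921, so the first date is earlier.

first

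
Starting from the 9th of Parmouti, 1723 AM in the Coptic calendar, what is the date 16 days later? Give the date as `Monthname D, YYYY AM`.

Parmouti 25, 1723 AM

The starting date is JDN 2454208; 2454208 + 16 = 2454224.
JDN 2454224 corresponds to Parmouti 25, 1723 AM.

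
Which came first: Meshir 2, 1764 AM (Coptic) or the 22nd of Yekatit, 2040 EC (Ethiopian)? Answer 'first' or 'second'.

first

Converting both to JDN: 2469117 vs 2469137; the smaller is the first.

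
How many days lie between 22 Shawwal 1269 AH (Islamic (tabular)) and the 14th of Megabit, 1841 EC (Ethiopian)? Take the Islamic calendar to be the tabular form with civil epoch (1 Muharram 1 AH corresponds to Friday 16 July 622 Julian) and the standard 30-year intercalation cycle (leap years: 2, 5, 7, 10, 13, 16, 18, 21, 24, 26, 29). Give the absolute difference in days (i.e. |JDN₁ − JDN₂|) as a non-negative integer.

1590

First date → JDN 2398064; second date → JDN 2396474.
The interval is |2398064 − 2396474| = 1590 days.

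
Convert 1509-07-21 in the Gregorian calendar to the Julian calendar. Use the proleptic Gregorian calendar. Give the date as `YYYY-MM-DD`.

At this point the Julian calendar is 10 days behind the Gregorian.
21 July 1509 Gregorian − 10 days → 11 July 1509 Julian.

1509-07-11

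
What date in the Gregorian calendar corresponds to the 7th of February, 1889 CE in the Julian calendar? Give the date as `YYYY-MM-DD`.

1889-02-19

The Julian–Gregorian offset here is 12 days (Julian trailing).
7 February 1889 Julian + 12 days → 19 February 1889 Gregorian.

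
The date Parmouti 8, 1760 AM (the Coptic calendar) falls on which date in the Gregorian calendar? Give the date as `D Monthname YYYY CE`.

16 April 2044 CE

Both dates share Julian Day Number 2467722; in the Gregorian calendar that is 16 April 2044 CE.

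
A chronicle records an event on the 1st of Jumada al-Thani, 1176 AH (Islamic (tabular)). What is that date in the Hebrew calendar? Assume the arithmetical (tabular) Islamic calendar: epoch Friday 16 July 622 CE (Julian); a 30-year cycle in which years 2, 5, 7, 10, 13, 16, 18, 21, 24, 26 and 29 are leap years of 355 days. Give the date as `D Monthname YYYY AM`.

2 Tevet 5523 AM

Both dates share Julian Day Number 2364969; in the Hebrew calendar that is 2 Tevet 5523 AM.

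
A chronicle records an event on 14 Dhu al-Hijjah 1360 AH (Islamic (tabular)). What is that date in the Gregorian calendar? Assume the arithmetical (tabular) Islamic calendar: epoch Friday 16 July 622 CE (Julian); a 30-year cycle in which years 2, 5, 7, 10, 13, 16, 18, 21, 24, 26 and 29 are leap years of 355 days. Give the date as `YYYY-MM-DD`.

Both dates share Julian Day Number 2430362; in the Gregorian calendar that is 2 January 1942 CE.

1942-01-02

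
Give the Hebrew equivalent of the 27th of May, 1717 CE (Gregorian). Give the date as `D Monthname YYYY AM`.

Julian Day Number of the source date = 2348328.
Converting JDN 2348328 to the Hebrew calendar gives 17 Sivan 5477 AM.

17 Sivan 5477 AM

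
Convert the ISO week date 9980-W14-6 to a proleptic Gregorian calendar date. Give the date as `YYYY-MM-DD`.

ISO week 1 of 9980 is the week containing the first Thursday of 9980.
Week 14, day 6 (Saturday) lands on 9980-04-05.

9980-04-05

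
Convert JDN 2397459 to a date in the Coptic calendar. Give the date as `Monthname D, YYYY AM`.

The Gregorian equivalent of JDN 2397459 is 2 December 1851.
In the Coptic calendar that day is Hathor 23, 1568 AM.

Hathor 23, 1568 AM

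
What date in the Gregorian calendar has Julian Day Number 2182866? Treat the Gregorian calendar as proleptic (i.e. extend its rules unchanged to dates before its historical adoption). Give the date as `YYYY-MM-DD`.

1264-05-19

Counting from JDN 2299161 = 15 Oct 1582 gives an offset of -116295 days.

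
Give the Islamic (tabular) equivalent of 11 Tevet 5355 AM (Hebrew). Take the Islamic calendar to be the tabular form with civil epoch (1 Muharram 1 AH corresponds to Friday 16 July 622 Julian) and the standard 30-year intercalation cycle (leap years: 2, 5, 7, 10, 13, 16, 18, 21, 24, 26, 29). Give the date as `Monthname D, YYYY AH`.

Both dates share Julian Day Number 2303613; in the tabular Islamic calendar that is 10 Rabi' al-Thani 1003 AH.

Rabi' al-Thani 10, 1003 AH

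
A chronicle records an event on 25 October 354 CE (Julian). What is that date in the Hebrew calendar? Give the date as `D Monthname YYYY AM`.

Both dates share Julian Day Number 1850654; in the Hebrew calendar that is 21 Cheshvan 4115 AM.

21 Cheshvan 4115 AM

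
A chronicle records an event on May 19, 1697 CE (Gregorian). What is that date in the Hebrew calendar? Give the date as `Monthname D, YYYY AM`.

Iyar 28, 5457 AM

Both dates share Julian Day Number 2341016; in the Hebrew calendar that is 28 Iyar 5457 AM.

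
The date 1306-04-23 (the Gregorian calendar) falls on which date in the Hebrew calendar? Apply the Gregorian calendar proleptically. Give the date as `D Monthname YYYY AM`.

30 Nisan 5066 AM

Both dates share Julian Day Number 2198179; in the Hebrew calendar that is 30 Nisan 5066 AM.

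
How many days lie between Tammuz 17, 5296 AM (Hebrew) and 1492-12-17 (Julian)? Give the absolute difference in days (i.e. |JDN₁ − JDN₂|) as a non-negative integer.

JDN of the first date = 2282269.
JDN of the second date = 2266362.
|2266362 − 2282269| = 15907.

15907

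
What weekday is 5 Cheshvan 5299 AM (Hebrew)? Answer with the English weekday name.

Sunday

In the proleptic Gregorian calendar this is 9 October 1538 (JDN 2283084).
JDN 2283084 mod 7 = 6, and JDN 0 was a Monday, so this is a Sunday.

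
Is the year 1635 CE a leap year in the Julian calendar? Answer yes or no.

1635 mod 4 = 3, so it is a common year in the Julian calendar.

no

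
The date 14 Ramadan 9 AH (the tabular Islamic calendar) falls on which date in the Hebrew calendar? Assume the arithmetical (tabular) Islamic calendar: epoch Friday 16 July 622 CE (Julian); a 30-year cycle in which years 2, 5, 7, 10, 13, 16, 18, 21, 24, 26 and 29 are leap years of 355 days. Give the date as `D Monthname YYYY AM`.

The source date corresponds to 28 December 630 in the proleptic Gregorian calendar (JDN 1951524).
That day falls on 15 Tevet 4391 AM in the Hebrew calendar.

15 Tevet 4391 AM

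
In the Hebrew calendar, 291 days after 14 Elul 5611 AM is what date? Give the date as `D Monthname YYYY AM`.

JDN of 14 Elul 5611 AM = 2397377.
2397377 + 291 = 2397668.
JDN 2397668 in the Hebrew calendar is 11 Tammuz 5612 AM.

11 Tammuz 5612 AM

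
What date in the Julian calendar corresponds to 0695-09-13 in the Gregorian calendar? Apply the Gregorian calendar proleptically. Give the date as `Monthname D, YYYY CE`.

For dates in this range the Gregorian date is 3 days ahead of the Julian.
13 September 695 Gregorian − 3 days → 10 September 695 Julian.

September 10, 695 CE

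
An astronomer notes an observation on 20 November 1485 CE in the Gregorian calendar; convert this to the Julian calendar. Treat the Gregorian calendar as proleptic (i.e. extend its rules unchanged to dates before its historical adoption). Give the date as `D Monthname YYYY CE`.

The Julian–Gregorian offset here is 9 days (Julian trailing).
20 November 1485 Gregorian − 9 days → 11 November 1485 Julian.

11 November 1485 CE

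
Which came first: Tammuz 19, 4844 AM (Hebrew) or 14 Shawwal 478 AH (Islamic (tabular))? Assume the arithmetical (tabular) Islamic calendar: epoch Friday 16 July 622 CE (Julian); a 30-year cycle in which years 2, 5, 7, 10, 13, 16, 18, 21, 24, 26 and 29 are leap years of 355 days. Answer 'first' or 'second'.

first

The two dates have Julian Day Numbers 2117165 and 2117752 respectively.
Since 2117165 < 2117752, the first date comes first.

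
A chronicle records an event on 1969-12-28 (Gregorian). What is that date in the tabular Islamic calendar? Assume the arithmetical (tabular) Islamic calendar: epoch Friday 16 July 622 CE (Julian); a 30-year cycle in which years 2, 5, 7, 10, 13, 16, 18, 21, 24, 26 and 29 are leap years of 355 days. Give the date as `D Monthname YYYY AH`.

Both dates share Julian Day Number 2440584; in the tabular Islamic calendar that is 18 Shawwal 1389 AH.

18 Shawwal 1389 AH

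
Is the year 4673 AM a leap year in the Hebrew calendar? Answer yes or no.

Hebrew year 4673 is year 18 of its 19-year Metonic cycle; leap years are at positions 3, 6, 8, 11, 14, 17, 19, so it is a common year (12 months).

no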